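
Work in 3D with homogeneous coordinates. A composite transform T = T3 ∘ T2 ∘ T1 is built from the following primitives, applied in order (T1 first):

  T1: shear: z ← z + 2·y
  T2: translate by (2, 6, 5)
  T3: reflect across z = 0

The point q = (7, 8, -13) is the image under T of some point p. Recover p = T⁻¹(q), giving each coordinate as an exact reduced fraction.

T1 = [1 0 0 0; 0 1 0 0; 0 2 1 0; 0 0 0 1]
T2·T1 = [1 0 0 2; 0 1 0 6; 0 2 1 5; 0 0 0 1]
T3·…·T1 = [1 0 0 2; 0 1 0 6; 0 -2 -1 -5; 0 0 0 1]
det M = -1; M⁻¹ = [1 0 0 -2; 0 1 0 -6; 0 -2 -1 7; 0 0 0 1]
M⁻¹ · (7, 8, -13)ᵀ = (5, 2, 4)ᵀ

p = (5, 2, 4)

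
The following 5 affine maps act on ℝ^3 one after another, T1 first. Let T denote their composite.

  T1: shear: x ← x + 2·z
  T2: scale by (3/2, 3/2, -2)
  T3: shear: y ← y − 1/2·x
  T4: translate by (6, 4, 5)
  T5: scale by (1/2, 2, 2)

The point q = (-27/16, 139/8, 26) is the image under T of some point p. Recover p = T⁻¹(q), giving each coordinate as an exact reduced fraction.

T1 = [1 0 2 0; 0 1 0 0; 0 0 1 0; 0 0 0 1]
T2·T1 = [3/2 0 3 0; 0 3/2 0 0; 0 0 -2 0; 0 0 0 1]
T3·…·T1 = [3/2 0 3 0; -3/4 3/2 -3/2 0; 0 0 -2 0; 0 0 0 1]
T4·…·T1 = [3/2 0 3 6; -3/4 3/2 -3/2 4; 0 0 -2 5; 0 0 0 1]
T5·…·T1 = [3/4 0 3/2 3; -3/2 3 -3 8; 0 0 -4 10; 0 0 0 1]
det M = -9; M⁻¹ = [4/3 0 1/2 -9; 2/3 1/3 0 -14/3; 0 0 -1/4 5/2; 0 0 0 1]
M⁻¹ · (-27/16, 139/8, 26)ᵀ = (7/4, 0, -4)ᵀ

p = (7/4, 0, -4)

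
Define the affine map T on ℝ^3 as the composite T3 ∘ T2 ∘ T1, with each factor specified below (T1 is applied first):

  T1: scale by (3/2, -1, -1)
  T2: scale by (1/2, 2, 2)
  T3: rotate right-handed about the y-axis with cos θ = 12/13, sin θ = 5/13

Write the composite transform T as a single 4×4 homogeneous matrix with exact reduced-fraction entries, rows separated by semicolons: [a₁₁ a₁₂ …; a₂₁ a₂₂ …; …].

T = [9/13 0 -10/13 0; 0 -2 0 0; -15/52 0 -24/13 0; 0 0 0 1]

T1 = [3/2 0 0 0; 0 -1 0 0; 0 0 -1 0; 0 0 0 1]
T2·T1 = [3/4 0 0 0; 0 -2 0 0; 0 0 -2 0; 0 0 0 1]
T3·…·T1 = [9/13 0 -10/13 0; 0 -2 0 0; -15/52 0 -24/13 0; 0 0 0 1]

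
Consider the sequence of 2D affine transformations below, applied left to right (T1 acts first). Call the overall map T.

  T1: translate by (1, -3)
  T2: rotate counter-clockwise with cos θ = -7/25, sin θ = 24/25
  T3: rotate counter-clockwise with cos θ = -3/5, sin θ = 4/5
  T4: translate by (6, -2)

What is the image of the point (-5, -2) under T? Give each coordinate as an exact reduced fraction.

T(p) = (22/5, 21/5)

T1 translate by (1, -3): (-5, -2) → (-4, -5)
T2 rotate counter-clockwise with cos θ = -7/25, sin θ = 24/25: (-4, -5) → (148/25, -61/25)
T3 rotate counter-clockwise with cos θ = -3/5, sin θ = 4/5: (148/25, -61/25) → (-8/5, 31/5)
T4 translate by (6, -2): (-8/5, 31/5) → (22/5, 21/5)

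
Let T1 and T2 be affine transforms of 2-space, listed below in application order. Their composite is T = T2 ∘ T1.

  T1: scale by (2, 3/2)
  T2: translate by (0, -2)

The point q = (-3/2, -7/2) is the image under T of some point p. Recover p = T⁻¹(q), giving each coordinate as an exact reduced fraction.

T1 = [2 0 0; 0 3/2 0; 0 0 1]
T2·T1 = [2 0 0; 0 3/2 -2; 0 0 1]
det M = 3; M⁻¹ = [1/2 0 0; 0 2/3 4/3; 0 0 1]
M⁻¹ · (-3/2, -7/2)ᵀ = (-3/4, -1)ᵀ

p = (-3/4, -1)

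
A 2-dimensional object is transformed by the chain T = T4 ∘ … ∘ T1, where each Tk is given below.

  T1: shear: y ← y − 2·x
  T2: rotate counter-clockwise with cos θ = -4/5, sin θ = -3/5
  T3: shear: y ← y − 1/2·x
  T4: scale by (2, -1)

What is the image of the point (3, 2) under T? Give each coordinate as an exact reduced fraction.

T1 shear: y ← y − 2·x: (3, 2) → (3, -4)
T2 rotate counter-clockwise with cos θ = -4/5, sin θ = -3/5: (3, -4) → (-24/5, 7/5)
T3 shear: y ← y − 1/2·x: (-24/5, 7/5) → (-24/5, 19/5)
T4 scale by (2, -1): (-24/5, 19/5) → (-48/5, -19/5)

T(p) = (-48/5, -19/5)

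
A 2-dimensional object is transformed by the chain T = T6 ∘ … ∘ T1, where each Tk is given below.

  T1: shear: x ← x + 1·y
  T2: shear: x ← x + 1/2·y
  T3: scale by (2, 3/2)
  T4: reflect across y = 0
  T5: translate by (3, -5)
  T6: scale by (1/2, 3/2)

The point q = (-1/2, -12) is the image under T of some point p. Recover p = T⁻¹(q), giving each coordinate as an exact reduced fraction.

T1 = [1 1 0; 0 1 0; 0 0 1]
T2·T1 = [1 3/2 0; 0 1 0; 0 0 1]
T3·…·T1 = [2 3 0; 0 3/2 0; 0 0 1]
T4·…·T1 = [2 3 0; 0 -3/2 0; 0 0 1]
T5·…·T1 = [2 3 3; 0 -3/2 -5; 0 0 1]
T6·…·T1 = [1 3/2 3/2; 0 -9/4 -15/2; 0 0 1]
det M = -9/4; M⁻¹ = [1 2/3 7/2; 0 -4/9 -10/3; 0 0 1]
M⁻¹ · (-1/2, -12)ᵀ = (-5, 2)ᵀ

p = (-5, 2)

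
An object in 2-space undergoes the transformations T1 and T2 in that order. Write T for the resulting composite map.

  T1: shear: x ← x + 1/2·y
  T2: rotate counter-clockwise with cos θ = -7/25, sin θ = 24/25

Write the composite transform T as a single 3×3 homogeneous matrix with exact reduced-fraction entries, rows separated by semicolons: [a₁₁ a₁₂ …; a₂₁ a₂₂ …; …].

T = [-7/25 -11/10 0; 24/25 1/5 0; 0 0 1]

T1 = [1 1/2 0; 0 1 0; 0 0 1]
T2·T1 = [-7/25 -11/10 0; 24/25 1/5 0; 0 0 1]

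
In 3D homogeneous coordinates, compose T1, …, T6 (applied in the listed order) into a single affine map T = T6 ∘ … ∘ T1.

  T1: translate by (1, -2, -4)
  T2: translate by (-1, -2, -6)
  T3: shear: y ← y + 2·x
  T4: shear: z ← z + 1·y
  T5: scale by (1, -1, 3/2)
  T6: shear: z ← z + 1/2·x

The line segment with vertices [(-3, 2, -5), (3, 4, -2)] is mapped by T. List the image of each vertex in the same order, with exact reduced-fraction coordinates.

image vertices: (-3, 8, -36), (3, -6, -15/2)

T1 translate by (1, -2, -4): (-3, 2, -5) → (-2, 0, -9); (3, 4, -2) → (4, 2, -6)
T2 translate by (-1, -2, -6): (-2, 0, -9) → (-3, -2, -15); (4, 2, -6) → (3, 0, -12)
T3 shear: y ← y + 2·x: (-3, -2, -15) → (-3, -8, -15); (3, 0, -12) → (3, 6, -12)
T4 shear: z ← z + 1·y: (-3, -8, -15) → (-3, -8, -23); (3, 6, -12) → (3, 6, -6)
T5 scale by (1, -1, 3/2): (-3, -8, -23) → (-3, 8, -69/2); (3, 6, -6) → (3, -6, -9)
T6 shear: z ← z + 1/2·x: (-3, 8, -69/2) → (-3, 8, -36); (3, -6, -9) → (3, -6, -15/2)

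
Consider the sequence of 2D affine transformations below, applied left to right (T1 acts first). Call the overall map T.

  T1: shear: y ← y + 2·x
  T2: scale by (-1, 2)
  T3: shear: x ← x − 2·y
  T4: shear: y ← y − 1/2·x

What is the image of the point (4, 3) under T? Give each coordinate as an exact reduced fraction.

T1 shear: y ← y + 2·x: (4, 3) → (4, 11)
T2 scale by (-1, 2): (4, 11) → (-4, 22)
T3 shear: x ← x − 2·y: (-4, 22) → (-48, 22)
T4 shear: y ← y − 1/2·x: (-48, 22) → (-48, 46)

T(p) = (-48, 46)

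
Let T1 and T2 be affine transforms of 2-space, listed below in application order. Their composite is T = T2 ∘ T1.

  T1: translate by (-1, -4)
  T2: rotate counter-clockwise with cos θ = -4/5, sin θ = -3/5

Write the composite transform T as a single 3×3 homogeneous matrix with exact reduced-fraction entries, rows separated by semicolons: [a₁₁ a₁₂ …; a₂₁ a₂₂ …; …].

T = [-4/5 3/5 -8/5; -3/5 -4/5 19/5; 0 0 1]

T1 = [1 0 -1; 0 1 -4; 0 0 1]
T2·T1 = [-4/5 3/5 -8/5; -3/5 -4/5 19/5; 0 0 1]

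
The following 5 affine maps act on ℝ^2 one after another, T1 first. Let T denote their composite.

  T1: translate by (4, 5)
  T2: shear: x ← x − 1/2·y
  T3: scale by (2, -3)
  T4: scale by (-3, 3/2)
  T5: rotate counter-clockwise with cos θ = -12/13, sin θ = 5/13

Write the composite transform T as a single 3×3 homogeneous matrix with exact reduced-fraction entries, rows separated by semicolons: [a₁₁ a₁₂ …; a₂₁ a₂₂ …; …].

T = [72/13 -27/26 441/26; -30/13 69/13 225/13; 0 0 1]

T1 = [1 0 4; 0 1 5; 0 0 1]
T2·T1 = [1 -1/2 3/2; 0 1 5; 0 0 1]
T3·…·T1 = [2 -1 3; 0 -3 -15; 0 0 1]
T4·…·T1 = [-6 3 -9; 0 -9/2 -45/2; 0 0 1]
T5·…·T1 = [72/13 -27/26 441/26; -30/13 69/13 225/13; 0 0 1]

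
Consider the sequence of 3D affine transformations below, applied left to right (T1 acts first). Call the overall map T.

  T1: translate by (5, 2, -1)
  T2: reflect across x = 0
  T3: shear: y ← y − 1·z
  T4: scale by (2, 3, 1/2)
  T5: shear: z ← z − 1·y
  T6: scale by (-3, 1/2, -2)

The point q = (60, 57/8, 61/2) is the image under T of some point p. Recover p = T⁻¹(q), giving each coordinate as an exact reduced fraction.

T1 = [1 0 0 5; 0 1 0 2; 0 0 1 -1; 0 0 0 1]
T2·T1 = [-1 0 0 -5; 0 1 0 2; 0 0 1 -1; 0 0 0 1]
T3·…·T1 = [-1 0 0 -5; 0 1 -1 3; 0 0 1 -1; 0 0 0 1]
T4·…·T1 = [-2 0 0 -10; 0 3 -3 9; 0 0 1/2 -1/2; 0 0 0 1]
T5·…·T1 = [-2 0 0 -10; 0 3 -3 9; 0 -3 7/2 -19/2; 0 0 0 1]
T6·…·T1 = [6 0 0 30; 0 3/2 -3/2 9/2; 0 6 -7 19; 0 0 0 1]
det M = -9; M⁻¹ = [1/6 0 0 -5; 0 14/3 -1 -2; 0 4 -1 1; 0 0 0 1]
M⁻¹ · (60, 57/8, 61/2)ᵀ = (5, 3/4, -1)ᵀ

p = (5, 3/4, -1)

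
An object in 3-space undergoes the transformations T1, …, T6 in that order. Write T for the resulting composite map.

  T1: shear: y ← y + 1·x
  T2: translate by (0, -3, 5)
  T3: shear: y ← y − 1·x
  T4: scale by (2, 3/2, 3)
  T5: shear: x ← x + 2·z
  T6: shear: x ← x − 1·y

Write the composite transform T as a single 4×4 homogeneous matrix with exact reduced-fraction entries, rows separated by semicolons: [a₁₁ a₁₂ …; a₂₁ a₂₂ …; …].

T = [2 -3/2 6 69/2; 0 3/2 0 -9/2; 0 0 3 15; 0 0 0 1]

T1 = [1 0 0 0; 1 1 0 0; 0 0 1 0; 0 0 0 1]
T2·T1 = [1 0 0 0; 1 1 0 -3; 0 0 1 5; 0 0 0 1]
T3·…·T1 = [1 0 0 0; 0 1 0 -3; 0 0 1 5; 0 0 0 1]
T4·…·T1 = [2 0 0 0; 0 3/2 0 -9/2; 0 0 3 15; 0 0 0 1]
T5·…·T1 = [2 0 6 30; 0 3/2 0 -9/2; 0 0 3 15; 0 0 0 1]
T6·…·T1 = [2 -3/2 6 69/2; 0 3/2 0 -9/2; 0 0 3 15; 0 0 0 1]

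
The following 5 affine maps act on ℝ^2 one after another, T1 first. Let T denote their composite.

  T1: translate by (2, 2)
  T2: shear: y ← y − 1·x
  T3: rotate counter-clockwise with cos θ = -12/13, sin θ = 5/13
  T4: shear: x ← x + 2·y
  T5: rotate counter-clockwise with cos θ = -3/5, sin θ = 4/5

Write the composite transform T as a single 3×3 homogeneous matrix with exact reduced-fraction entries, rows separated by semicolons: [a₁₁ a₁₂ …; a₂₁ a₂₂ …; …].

T1 = [1 0 2; 0 1 2; 0 0 1]
T2·T1 = [1 0 2; -1 1 0; 0 0 1]
T3·…·T1 = [-7/13 -5/13 -24/13; 17/13 -12/13 10/13; 0 0 1]
T4·…·T1 = [27/13 -29/13 -4/13; 17/13 -12/13 10/13; 0 0 1]
T5·…·T1 = [-149/65 27/13 -28/65; 57/65 -16/13 -46/65; 0 0 1]

T = [-149/65 27/13 -28/65; 57/65 -16/13 -46/65; 0 0 1]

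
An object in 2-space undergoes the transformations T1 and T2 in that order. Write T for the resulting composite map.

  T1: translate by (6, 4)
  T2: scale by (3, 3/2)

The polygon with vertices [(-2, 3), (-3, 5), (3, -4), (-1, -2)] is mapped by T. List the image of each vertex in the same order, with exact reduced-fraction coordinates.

T1 translate by (6, 4): (-2, 3) → (4, 7); (-3, 5) → (3, 9); (3, -4) → (9, 0); (-1, -2) → (5, 2)
T2 scale by (3, 3/2): (4, 7) → (12, 21/2); (3, 9) → (9, 27/2); (9, 0) → (27, 0); (5, 2) → (15, 3)

image vertices: (12, 21/2), (9, 27/2), (27, 0), (15, 3)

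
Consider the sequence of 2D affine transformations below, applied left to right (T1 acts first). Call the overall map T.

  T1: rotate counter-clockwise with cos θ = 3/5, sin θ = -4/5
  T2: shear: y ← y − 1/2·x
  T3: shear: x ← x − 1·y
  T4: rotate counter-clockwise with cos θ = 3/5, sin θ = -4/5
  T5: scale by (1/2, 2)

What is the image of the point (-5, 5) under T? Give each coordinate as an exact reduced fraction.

T(p) = (19/20, 83/5)

T1 rotate counter-clockwise with cos θ = 3/5, sin θ = -4/5: (-5, 5) → (1, 7)
T2 shear: y ← y − 1/2·x: (1, 7) → (1, 13/2)
T3 shear: x ← x − 1·y: (1, 13/2) → (-11/2, 13/2)
T4 rotate counter-clockwise with cos θ = 3/5, sin θ = -4/5: (-11/2, 13/2) → (19/10, 83/10)
T5 scale by (1/2, 2): (19/10, 83/10) → (19/20, 83/5)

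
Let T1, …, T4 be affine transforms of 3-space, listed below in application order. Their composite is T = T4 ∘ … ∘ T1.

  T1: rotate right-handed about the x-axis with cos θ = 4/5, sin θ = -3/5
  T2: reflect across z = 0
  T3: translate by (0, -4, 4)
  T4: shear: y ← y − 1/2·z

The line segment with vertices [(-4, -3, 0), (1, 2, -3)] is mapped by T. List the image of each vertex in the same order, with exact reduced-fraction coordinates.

T1 rotate right-handed about the x-axis with cos θ = 4/5, sin θ = -3/5: (-4, -3, 0) → (-4, -12/5, 9/5); (1, 2, -3) → (1, -1/5, -18/5)
T2 reflect across z = 0: (-4, -12/5, 9/5) → (-4, -12/5, -9/5); (1, -1/5, -18/5) → (1, -1/5, 18/5)
T3 translate by (0, -4, 4): (-4, -12/5, -9/5) → (-4, -32/5, 11/5); (1, -1/5, 18/5) → (1, -21/5, 38/5)
T4 shear: y ← y − 1/2·z: (-4, -32/5, 11/5) → (-4, -15/2, 11/5); (1, -21/5, 38/5) → (1, -8, 38/5)

image vertices: (-4, -15/2, 11/5), (1, -8, 38/5)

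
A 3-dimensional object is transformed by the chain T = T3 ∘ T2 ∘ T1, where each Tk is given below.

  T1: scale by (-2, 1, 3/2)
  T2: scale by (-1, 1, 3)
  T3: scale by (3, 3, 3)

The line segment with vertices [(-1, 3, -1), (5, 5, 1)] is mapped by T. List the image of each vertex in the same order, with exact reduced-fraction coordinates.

T1 scale by (-2, 1, 3/2): (-1, 3, -1) → (2, 3, -3/2); (5, 5, 1) → (-10, 5, 3/2)
T2 scale by (-1, 1, 3): (2, 3, -3/2) → (-2, 3, -9/2); (-10, 5, 3/2) → (10, 5, 9/2)
T3 scale by (3, 3, 3): (-2, 3, -9/2) → (-6, 9, -27/2); (10, 5, 9/2) → (30, 15, 27/2)

image vertices: (-6, 9, -27/2), (30, 15, 27/2)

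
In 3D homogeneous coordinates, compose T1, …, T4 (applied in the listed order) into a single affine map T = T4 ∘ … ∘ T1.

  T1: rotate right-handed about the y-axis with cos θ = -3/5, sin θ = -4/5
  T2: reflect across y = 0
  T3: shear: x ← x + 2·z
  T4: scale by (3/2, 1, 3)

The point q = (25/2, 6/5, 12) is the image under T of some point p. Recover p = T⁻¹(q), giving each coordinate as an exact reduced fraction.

T1 = [-3/5 0 -4/5 0; 0 1 0 0; 4/5 0 -3/5 0; 0 0 0 1]
T2·T1 = [-3/5 0 -4/5 0; 0 -1 0 0; 4/5 0 -3/5 0; 0 0 0 1]
T3·…·T1 = [1 0 -2 0; 0 -1 0 0; 4/5 0 -3/5 0; 0 0 0 1]
T4·…·T1 = [3/2 0 -3 0; 0 -1 0 0; 12/5 0 -9/5 0; 0 0 0 1]
det M = -9/2; M⁻¹ = [-2/5 0 2/3 0; 0 -1 0 0; -8/15 0 1/3 0; 0 0 0 1]
M⁻¹ · (25/2, 6/5, 12)ᵀ = (3, -6/5, -8/3)ᵀ

p = (3, -6/5, -8/3)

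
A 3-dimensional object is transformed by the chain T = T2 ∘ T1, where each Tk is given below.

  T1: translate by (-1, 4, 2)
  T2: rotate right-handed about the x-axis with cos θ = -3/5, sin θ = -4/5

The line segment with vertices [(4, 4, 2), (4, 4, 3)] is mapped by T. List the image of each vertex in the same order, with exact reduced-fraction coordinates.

T1 translate by (-1, 4, 2): (4, 4, 2) → (3, 8, 4); (4, 4, 3) → (3, 8, 5)
T2 rotate right-handed about the x-axis with cos θ = -3/5, sin θ = -4/5: (3, 8, 4) → (3, -8/5, -44/5); (3, 8, 5) → (3, -4/5, -47/5)

image vertices: (3, -8/5, -44/5), (3, -4/5, -47/5)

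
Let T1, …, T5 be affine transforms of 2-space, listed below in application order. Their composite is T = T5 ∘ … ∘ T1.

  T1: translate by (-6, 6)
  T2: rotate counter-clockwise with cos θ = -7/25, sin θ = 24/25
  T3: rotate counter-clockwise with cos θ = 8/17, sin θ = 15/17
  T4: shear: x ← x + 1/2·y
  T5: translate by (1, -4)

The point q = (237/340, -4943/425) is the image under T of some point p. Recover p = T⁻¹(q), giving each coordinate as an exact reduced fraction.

T1 = [1 0 -6; 0 1 6; 0 0 1]
T2·T1 = [-7/25 -24/25 -102/25; 24/25 -7/25 -186/25; 0 0 1]
T3·…·T1 = [-416/425 -87/425 1974/425; 87/425 -416/425 -3018/425; 0 0 1]
T4·…·T1 = [-149/170 -59/85 93/85; 87/425 -416/425 -3018/425; 0 0 1]
T5·…·T1 = [-149/170 -59/85 178/85; 87/425 -416/425 -4718/425; 0 0 1]
det M = 1; M⁻¹ = [-416/425 59/85 4146/425; -87/425 -149/170 -3953/425; 0 0 1]
M⁻¹ · (237/340, -4943/425)ᵀ = (1, 3/4)ᵀ

p = (1, 3/4)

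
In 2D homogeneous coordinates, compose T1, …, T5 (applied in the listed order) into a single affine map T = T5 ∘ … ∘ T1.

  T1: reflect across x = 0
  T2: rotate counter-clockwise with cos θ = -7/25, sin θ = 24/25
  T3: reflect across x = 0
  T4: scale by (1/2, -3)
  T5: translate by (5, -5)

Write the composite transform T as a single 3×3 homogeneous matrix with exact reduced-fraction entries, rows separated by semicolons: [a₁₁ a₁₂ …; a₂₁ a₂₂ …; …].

T = [-7/50 12/25 5; 72/25 21/25 -5; 0 0 1]

T1 = [-1 0 0; 0 1 0; 0 0 1]
T2·T1 = [7/25 -24/25 0; -24/25 -7/25 0; 0 0 1]
T3·…·T1 = [-7/25 24/25 0; -24/25 -7/25 0; 0 0 1]
T4·…·T1 = [-7/50 12/25 0; 72/25 21/25 0; 0 0 1]
T5·…·T1 = [-7/50 12/25 5; 72/25 21/25 -5; 0 0 1]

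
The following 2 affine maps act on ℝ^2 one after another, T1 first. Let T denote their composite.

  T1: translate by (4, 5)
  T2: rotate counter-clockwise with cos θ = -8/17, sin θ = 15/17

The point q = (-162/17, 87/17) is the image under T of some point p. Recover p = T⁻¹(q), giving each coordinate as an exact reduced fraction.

p = (5, 1)

T1 = [1 0 4; 0 1 5; 0 0 1]
T2·T1 = [-8/17 -15/17 -107/17; 15/17 -8/17 20/17; 0 0 1]
det M = 1; M⁻¹ = [-8/17 15/17 -4; -15/17 -8/17 -5; 0 0 1]
M⁻¹ · (-162/17, 87/17)ᵀ = (5, 1)ᵀ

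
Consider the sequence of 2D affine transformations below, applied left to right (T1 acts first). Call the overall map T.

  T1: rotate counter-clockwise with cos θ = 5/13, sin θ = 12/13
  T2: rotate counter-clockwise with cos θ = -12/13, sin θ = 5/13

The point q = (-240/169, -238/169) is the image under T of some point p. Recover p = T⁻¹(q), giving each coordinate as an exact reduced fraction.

p = (2, 0)

T1 = [5/13 -12/13 0; 12/13 5/13 0; 0 0 1]
T2·T1 = [-120/169 119/169 0; -119/169 -120/169 0; 0 0 1]
det M = 1; M⁻¹ = [-120/169 -119/169 0; 119/169 -120/169 0; 0 0 1]
M⁻¹ · (-240/169, -238/169)ᵀ = (2, 0)ᵀ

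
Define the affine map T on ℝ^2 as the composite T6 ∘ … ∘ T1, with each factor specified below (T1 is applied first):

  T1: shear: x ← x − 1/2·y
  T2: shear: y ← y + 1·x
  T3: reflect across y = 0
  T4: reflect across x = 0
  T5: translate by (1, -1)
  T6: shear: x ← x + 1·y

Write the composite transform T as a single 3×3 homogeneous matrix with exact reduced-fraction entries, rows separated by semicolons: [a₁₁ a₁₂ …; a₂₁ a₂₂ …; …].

T = [-2 0 0; -1 -1/2 -1; 0 0 1]

T1 = [1 -1/2 0; 0 1 0; 0 0 1]
T2·T1 = [1 -1/2 0; 1 1/2 0; 0 0 1]
T3·…·T1 = [1 -1/2 0; -1 -1/2 0; 0 0 1]
T4·…·T1 = [-1 1/2 0; -1 -1/2 0; 0 0 1]
T5·…·T1 = [-1 1/2 1; -1 -1/2 -1; 0 0 1]
T6·…·T1 = [-2 0 0; -1 -1/2 -1; 0 0 1]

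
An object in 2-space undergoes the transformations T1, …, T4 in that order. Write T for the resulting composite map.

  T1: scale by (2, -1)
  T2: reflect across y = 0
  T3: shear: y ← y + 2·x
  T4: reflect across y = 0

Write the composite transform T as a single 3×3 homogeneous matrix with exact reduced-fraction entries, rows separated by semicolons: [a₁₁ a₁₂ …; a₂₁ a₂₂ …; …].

T = [2 0 0; -4 -1 0; 0 0 1]

T1 = [2 0 0; 0 -1 0; 0 0 1]
T2·T1 = [2 0 0; 0 1 0; 0 0 1]
T3·…·T1 = [2 0 0; 4 1 0; 0 0 1]
T4·…·T1 = [2 0 0; -4 -1 0; 0 0 1]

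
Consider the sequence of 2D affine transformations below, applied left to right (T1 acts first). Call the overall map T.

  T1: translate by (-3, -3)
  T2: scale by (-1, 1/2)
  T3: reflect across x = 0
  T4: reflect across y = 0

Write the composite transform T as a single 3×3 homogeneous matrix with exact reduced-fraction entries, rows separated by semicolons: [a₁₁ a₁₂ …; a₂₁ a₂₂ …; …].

T1 = [1 0 -3; 0 1 -3; 0 0 1]
T2·T1 = [-1 0 3; 0 1/2 -3/2; 0 0 1]
T3·…·T1 = [1 0 -3; 0 1/2 -3/2; 0 0 1]
T4·…·T1 = [1 0 -3; 0 -1/2 3/2; 0 0 1]

T = [1 0 -3; 0 -1/2 3/2; 0 0 1]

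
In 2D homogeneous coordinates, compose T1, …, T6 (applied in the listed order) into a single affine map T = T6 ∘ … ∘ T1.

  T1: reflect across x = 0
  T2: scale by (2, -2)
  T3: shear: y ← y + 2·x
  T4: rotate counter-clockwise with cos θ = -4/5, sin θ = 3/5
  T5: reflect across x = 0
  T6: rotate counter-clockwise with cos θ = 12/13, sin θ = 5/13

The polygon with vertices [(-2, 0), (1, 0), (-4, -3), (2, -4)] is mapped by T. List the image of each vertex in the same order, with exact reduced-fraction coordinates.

image vertices: (116/13, -8/13), (-58/13, 4/13), (1496/65, -278/65), (-132/65, -224/65)

T1 reflect across x = 0: (-2, 0) → (2, 0); (1, 0) → (-1, 0); (-4, -3) → (4, -3); (2, -4) → (-2, -4)
T2 scale by (2, -2): (2, 0) → (4, 0); (-1, 0) → (-2, 0); (4, -3) → (8, 6); (-2, -4) → (-4, 8)
T3 shear: y ← y + 2·x: (4, 0) → (4, 8); (-2, 0) → (-2, -4); (8, 6) → (8, 22); (-4, 8) → (-4, 0)
T4 rotate counter-clockwise with cos θ = -4/5, sin θ = 3/5: (4, 8) → (-8, -4); (-2, -4) → (4, 2); (8, 22) → (-98/5, -64/5); (-4, 0) → (16/5, -12/5)
T5 reflect across x = 0: (-8, -4) → (8, -4); (4, 2) → (-4, 2); (-98/5, -64/5) → (98/5, -64/5); (16/5, -12/5) → (-16/5, -12/5)
T6 rotate counter-clockwise with cos θ = 12/13, sin θ = 5/13: (8, -4) → (116/13, -8/13); (-4, 2) → (-58/13, 4/13); (98/5, -64/5) → (1496/65, -278/65); (-16/5, -12/5) → (-132/65, -224/65)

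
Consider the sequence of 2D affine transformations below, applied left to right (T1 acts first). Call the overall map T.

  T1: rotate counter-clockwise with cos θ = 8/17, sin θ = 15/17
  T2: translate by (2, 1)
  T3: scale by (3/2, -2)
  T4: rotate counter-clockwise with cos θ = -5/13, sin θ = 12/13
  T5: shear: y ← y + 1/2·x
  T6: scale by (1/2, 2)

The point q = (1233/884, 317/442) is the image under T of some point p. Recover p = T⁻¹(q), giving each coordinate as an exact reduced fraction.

p = (-3/2, 3)

T1 = [8/17 -15/17 0; 15/17 8/17 0; 0 0 1]
T2·T1 = [8/17 -15/17 2; 15/17 8/17 1; 0 0 1]
T3·…·T1 = [12/17 -45/34 3; -30/17 -16/17 -2; 0 0 1]
T4·…·T1 = [300/221 609/442 9/13; 294/221 -190/221 46/13; 0 0 1]
T5·…·T1 = [300/221 609/442 9/13; 444/221 -151/884 101/26; 0 0 1]
T6·…·T1 = [150/221 609/884 9/26; 888/221 -151/442 101/13; 0 0 1]
det M = -3; M⁻¹ = [151/1326 203/884 -31/17; 296/221 -50/221 22/17; 0 0 1]
M⁻¹ · (1233/884, 317/442)ᵀ = (-3/2, 3)ᵀ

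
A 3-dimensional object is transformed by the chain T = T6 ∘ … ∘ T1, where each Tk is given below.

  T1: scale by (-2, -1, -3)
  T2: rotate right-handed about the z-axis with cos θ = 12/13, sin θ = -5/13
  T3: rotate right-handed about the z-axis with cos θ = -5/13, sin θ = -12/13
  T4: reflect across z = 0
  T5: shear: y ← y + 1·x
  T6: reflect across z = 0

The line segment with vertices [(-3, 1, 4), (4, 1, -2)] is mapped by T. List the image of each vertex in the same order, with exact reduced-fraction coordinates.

T1 scale by (-2, -1, -3): (-3, 1, 4) → (6, -1, -12); (4, 1, -2) → (-8, -1, 6)
T2 rotate right-handed about the z-axis with cos θ = 12/13, sin θ = -5/13: (6, -1, -12) → (67/13, -42/13, -12); (-8, -1, 6) → (-101/13, 28/13, 6)
T3 rotate right-handed about the z-axis with cos θ = -5/13, sin θ = -12/13: (67/13, -42/13, -12) → (-839/169, -594/169, -12); (-101/13, 28/13, 6) → (841/169, 1072/169, 6)
T4 reflect across z = 0: (-839/169, -594/169, -12) → (-839/169, -594/169, 12); (841/169, 1072/169, 6) → (841/169, 1072/169, -6)
T5 shear: y ← y + 1·x: (-839/169, -594/169, 12) → (-839/169, -1433/169, 12); (841/169, 1072/169, -6) → (841/169, 1913/169, -6)
T6 reflect across z = 0: (-839/169, -1433/169, 12) → (-839/169, -1433/169, -12); (841/169, 1913/169, -6) → (841/169, 1913/169, 6)

image vertices: (-839/169, -1433/169, -12), (841/169, 1913/169, 6)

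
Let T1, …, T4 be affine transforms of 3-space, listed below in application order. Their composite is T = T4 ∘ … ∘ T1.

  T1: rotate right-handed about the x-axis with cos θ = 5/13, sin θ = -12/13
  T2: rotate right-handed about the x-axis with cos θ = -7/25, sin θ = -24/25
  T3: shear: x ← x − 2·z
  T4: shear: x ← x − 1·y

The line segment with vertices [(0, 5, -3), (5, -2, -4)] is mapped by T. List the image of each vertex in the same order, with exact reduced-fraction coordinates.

T1 rotate right-handed about the x-axis with cos θ = 5/13, sin θ = -12/13: (0, 5, -3) → (0, -11/13, -75/13); (5, -2, -4) → (5, -58/13, 4/13)
T2 rotate right-handed about the x-axis with cos θ = -7/25, sin θ = -24/25: (0, -11/13, -75/13) → (0, -1723/325, 789/325); (5, -58/13, 4/13) → (5, 502/325, 1364/325)
T3 shear: x ← x − 2·z: (0, -1723/325, 789/325) → (-1578/325, -1723/325, 789/325); (5, 502/325, 1364/325) → (-1103/325, 502/325, 1364/325)
T4 shear: x ← x − 1·y: (-1578/325, -1723/325, 789/325) → (29/65, -1723/325, 789/325); (-1103/325, 502/325, 1364/325) → (-321/65, 502/325, 1364/325)

image vertices: (29/65, -1723/325, 789/325), (-321/65, 502/325, 1364/325)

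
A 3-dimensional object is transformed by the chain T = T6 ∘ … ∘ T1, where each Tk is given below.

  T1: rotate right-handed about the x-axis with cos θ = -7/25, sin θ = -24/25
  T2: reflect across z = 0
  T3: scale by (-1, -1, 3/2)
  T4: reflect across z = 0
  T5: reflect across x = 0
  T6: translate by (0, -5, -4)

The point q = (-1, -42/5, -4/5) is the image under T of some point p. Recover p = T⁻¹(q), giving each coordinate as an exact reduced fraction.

p = (-1, -3, 8/3)

T1 = [1 0 0 0; 0 -7/25 24/25 0; 0 -24/25 -7/25 0; 0 0 0 1]
T2·T1 = [1 0 0 0; 0 -7/25 24/25 0; 0 24/25 7/25 0; 0 0 0 1]
T3·…·T1 = [-1 0 0 0; 0 7/25 -24/25 0; 0 36/25 21/50 0; 0 0 0 1]
T4·…·T1 = [-1 0 0 0; 0 7/25 -24/25 0; 0 -36/25 -21/50 0; 0 0 0 1]
T5·…·T1 = [1 0 0 0; 0 7/25 -24/25 0; 0 -36/25 -21/50 0; 0 0 0 1]
T6·…·T1 = [1 0 0 0; 0 7/25 -24/25 -5; 0 -36/25 -21/50 -4; 0 0 0 1]
det M = -3/2; M⁻¹ = [1 0 0 0; 0 7/25 -16/25 -29/25; 0 -24/25 -14/75 -416/75; 0 0 0 1]
M⁻¹ · (-1, -42/5, -4/5)ᵀ = (-1, -3, 8/3)ᵀ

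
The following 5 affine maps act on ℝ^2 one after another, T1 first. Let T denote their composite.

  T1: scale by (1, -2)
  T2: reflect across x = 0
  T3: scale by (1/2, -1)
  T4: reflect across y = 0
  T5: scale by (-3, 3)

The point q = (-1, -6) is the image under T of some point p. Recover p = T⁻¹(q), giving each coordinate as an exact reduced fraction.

p = (-2/3, 1)

T1 = [1 0 0; 0 -2 0; 0 0 1]
T2·T1 = [-1 0 0; 0 -2 0; 0 0 1]
T3·…·T1 = [-1/2 0 0; 0 2 0; 0 0 1]
T4·…·T1 = [-1/2 0 0; 0 -2 0; 0 0 1]
T5·…·T1 = [3/2 0 0; 0 -6 0; 0 0 1]
det M = -9; M⁻¹ = [2/3 0 0; 0 -1/6 0; 0 0 1]
M⁻¹ · (-1, -6)ᵀ = (-2/3, 1)ᵀ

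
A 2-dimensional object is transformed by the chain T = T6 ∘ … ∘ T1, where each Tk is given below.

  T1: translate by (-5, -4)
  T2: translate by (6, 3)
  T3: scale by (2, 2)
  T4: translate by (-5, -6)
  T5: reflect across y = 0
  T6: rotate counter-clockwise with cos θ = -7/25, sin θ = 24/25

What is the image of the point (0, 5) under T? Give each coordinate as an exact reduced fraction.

T(p) = (69/25, -58/25)

T1 translate by (-5, -4): (0, 5) → (-5, 1)
T2 translate by (6, 3): (-5, 1) → (1, 4)
T3 scale by (2, 2): (1, 4) → (2, 8)
T4 translate by (-5, -6): (2, 8) → (-3, 2)
T5 reflect across y = 0: (-3, 2) → (-3, -2)
T6 rotate counter-clockwise with cos θ = -7/25, sin θ = 24/25: (-3, -2) → (69/25, -58/25)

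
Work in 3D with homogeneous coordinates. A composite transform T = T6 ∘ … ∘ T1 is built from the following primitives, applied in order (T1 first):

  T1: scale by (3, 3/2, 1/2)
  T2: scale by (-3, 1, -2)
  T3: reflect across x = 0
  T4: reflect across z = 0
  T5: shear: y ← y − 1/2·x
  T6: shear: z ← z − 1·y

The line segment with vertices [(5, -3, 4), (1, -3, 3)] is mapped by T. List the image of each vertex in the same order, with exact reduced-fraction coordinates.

T1 scale by (3, 3/2, 1/2): (5, -3, 4) → (15, -9/2, 2); (1, -3, 3) → (3, -9/2, 3/2)
T2 scale by (-3, 1, -2): (15, -9/2, 2) → (-45, -9/2, -4); (3, -9/2, 3/2) → (-9, -9/2, -3)
T3 reflect across x = 0: (-45, -9/2, -4) → (45, -9/2, -4); (-9, -9/2, -3) → (9, -9/2, -3)
T4 reflect across z = 0: (45, -9/2, -4) → (45, -9/2, 4); (9, -9/2, -3) → (9, -9/2, 3)
T5 shear: y ← y − 1/2·x: (45, -9/2, 4) → (45, -27, 4); (9, -9/2, 3) → (9, -9, 3)
T6 shear: z ← z − 1·y: (45, -27, 4) → (45, -27, 31); (9, -9, 3) → (9, -9, 12)

image vertices: (45, -27, 31), (9, -9, 12)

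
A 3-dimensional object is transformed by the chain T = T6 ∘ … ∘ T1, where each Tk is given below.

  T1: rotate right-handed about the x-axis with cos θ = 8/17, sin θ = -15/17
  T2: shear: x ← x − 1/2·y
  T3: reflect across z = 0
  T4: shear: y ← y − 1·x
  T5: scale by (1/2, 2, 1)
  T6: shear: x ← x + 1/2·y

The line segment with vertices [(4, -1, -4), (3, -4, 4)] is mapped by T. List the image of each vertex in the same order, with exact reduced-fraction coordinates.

image vertices: (-7, -20, 1), (19/34, -18/17, -92/17)

T1 rotate right-handed about the x-axis with cos θ = 8/17, sin θ = -15/17: (4, -1, -4) → (4, -4, -1); (3, -4, 4) → (3, 28/17, 92/17)
T2 shear: x ← x − 1/2·y: (4, -4, -1) → (6, -4, -1); (3, 28/17, 92/17) → (37/17, 28/17, 92/17)
T3 reflect across z = 0: (6, -4, -1) → (6, -4, 1); (37/17, 28/17, 92/17) → (37/17, 28/17, -92/17)
T4 shear: y ← y − 1·x: (6, -4, 1) → (6, -10, 1); (37/17, 28/17, -92/17) → (37/17, -9/17, -92/17)
T5 scale by (1/2, 2, 1): (6, -10, 1) → (3, -20, 1); (37/17, -9/17, -92/17) → (37/34, -18/17, -92/17)
T6 shear: x ← x + 1/2·y: (3, -20, 1) → (-7, -20, 1); (37/34, -18/17, -92/17) → (19/34, -18/17, -92/17)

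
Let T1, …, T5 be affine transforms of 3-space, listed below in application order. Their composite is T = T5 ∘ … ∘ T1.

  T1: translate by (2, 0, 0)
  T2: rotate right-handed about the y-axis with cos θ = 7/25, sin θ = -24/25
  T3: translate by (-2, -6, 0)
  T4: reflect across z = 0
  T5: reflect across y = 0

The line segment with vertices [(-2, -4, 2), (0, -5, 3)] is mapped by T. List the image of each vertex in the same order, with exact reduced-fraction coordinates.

image vertices: (-98/25, 10, -14/25), (-108/25, 11, -69/25)

T1 translate by (2, 0, 0): (-2, -4, 2) → (0, -4, 2); (0, -5, 3) → (2, -5, 3)
T2 rotate right-handed about the y-axis with cos θ = 7/25, sin θ = -24/25: (0, -4, 2) → (-48/25, -4, 14/25); (2, -5, 3) → (-58/25, -5, 69/25)
T3 translate by (-2, -6, 0): (-48/25, -4, 14/25) → (-98/25, -10, 14/25); (-58/25, -5, 69/25) → (-108/25, -11, 69/25)
T4 reflect across z = 0: (-98/25, -10, 14/25) → (-98/25, -10, -14/25); (-108/25, -11, 69/25) → (-108/25, -11, -69/25)
T5 reflect across y = 0: (-98/25, -10, -14/25) → (-98/25, 10, -14/25); (-108/25, -11, -69/25) → (-108/25, 11, -69/25)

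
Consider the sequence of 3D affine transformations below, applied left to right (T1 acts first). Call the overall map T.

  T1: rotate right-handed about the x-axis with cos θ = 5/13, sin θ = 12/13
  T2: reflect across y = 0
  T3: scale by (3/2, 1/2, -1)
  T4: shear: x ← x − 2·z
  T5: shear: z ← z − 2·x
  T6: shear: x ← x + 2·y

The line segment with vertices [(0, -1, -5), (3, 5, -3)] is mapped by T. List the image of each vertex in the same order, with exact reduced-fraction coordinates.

T1 rotate right-handed about the x-axis with cos θ = 5/13, sin θ = 12/13: (0, -1, -5) → (0, 55/13, -37/13); (3, 5, -3) → (3, 61/13, 45/13)
T2 reflect across y = 0: (0, 55/13, -37/13) → (0, -55/13, -37/13); (3, 61/13, 45/13) → (3, -61/13, 45/13)
T3 scale by (3/2, 1/2, -1): (0, -55/13, -37/13) → (0, -55/26, 37/13); (3, -61/13, 45/13) → (9/2, -61/26, -45/13)
T4 shear: x ← x − 2·z: (0, -55/26, 37/13) → (-74/13, -55/26, 37/13); (9/2, -61/26, -45/13) → (297/26, -61/26, -45/13)
T5 shear: z ← z − 2·x: (-74/13, -55/26, 37/13) → (-74/13, -55/26, 185/13); (297/26, -61/26, -45/13) → (297/26, -61/26, -342/13)
T6 shear: x ← x + 2·y: (-74/13, -55/26, 185/13) → (-129/13, -55/26, 185/13); (297/26, -61/26, -342/13) → (175/26, -61/26, -342/13)

image vertices: (-129/13, -55/26, 185/13), (175/26, -61/26, -342/13)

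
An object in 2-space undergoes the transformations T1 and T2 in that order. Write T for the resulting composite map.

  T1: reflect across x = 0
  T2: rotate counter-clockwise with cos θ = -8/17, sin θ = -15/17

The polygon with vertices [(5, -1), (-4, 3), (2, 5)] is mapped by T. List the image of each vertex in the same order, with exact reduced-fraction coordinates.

image vertices: (25/17, 83/17), (13/17, -84/17), (91/17, -10/17)

T1 reflect across x = 0: (5, -1) → (-5, -1); (-4, 3) → (4, 3); (2, 5) → (-2, 5)
T2 rotate counter-clockwise with cos θ = -8/17, sin θ = -15/17: (-5, -1) → (25/17, 83/17); (4, 3) → (13/17, -84/17); (-2, 5) → (91/17, -10/17)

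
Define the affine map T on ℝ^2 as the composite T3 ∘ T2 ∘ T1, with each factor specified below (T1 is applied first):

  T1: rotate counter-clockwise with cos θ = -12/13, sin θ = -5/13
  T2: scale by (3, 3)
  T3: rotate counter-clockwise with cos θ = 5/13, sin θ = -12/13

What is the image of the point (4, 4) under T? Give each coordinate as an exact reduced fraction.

T(p) = (-2868/169, -12/169)

T1 rotate counter-clockwise with cos θ = -12/13, sin θ = -5/13: (4, 4) → (-28/13, -68/13)
T2 scale by (3, 3): (-28/13, -68/13) → (-84/13, -204/13)
T3 rotate counter-clockwise with cos θ = 5/13, sin θ = -12/13: (-84/13, -204/13) → (-2868/169, -12/169)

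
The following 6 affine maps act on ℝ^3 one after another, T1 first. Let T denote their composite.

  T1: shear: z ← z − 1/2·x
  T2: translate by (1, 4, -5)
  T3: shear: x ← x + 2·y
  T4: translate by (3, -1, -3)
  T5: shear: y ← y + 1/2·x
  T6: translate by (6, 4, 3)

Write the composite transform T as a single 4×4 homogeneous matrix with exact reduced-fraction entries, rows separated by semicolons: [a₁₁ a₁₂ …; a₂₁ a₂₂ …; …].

T1 = [1 0 0 0; 0 1 0 0; -1/2 0 1 0; 0 0 0 1]
T2·T1 = [1 0 0 1; 0 1 0 4; -1/2 0 1 -5; 0 0 0 1]
T3·…·T1 = [1 2 0 9; 0 1 0 4; -1/2 0 1 -5; 0 0 0 1]
T4·…·T1 = [1 2 0 12; 0 1 0 3; -1/2 0 1 -8; 0 0 0 1]
T5·…·T1 = [1 2 0 12; 1/2 2 0 9; -1/2 0 1 -8; 0 0 0 1]
T6·…·T1 = [1 2 0 18; 1/2 2 0 13; -1/2 0 1 -5; 0 0 0 1]

T = [1 2 0 18; 1/2 2 0 13; -1/2 0 1 -5; 0 0 0 1]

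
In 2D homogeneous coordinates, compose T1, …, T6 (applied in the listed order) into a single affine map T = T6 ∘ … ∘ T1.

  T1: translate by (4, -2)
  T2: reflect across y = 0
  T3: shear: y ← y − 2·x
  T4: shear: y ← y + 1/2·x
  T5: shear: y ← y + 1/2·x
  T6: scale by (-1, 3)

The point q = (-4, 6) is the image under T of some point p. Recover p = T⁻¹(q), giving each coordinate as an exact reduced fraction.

p = (0, -4)

T1 = [1 0 4; 0 1 -2; 0 0 1]
T2·T1 = [1 0 4; 0 -1 2; 0 0 1]
T3·…·T1 = [1 0 4; -2 -1 -6; 0 0 1]
T4·…·T1 = [1 0 4; -3/2 -1 -4; 0 0 1]
T5·…·T1 = [1 0 4; -1 -1 -2; 0 0 1]
T6·…·T1 = [-1 0 -4; -3 -3 -6; 0 0 1]
det M = 3; M⁻¹ = [-1 0 -4; 1 -1/3 2; 0 0 1]
M⁻¹ · (-4, 6)ᵀ = (0, -4)ᵀ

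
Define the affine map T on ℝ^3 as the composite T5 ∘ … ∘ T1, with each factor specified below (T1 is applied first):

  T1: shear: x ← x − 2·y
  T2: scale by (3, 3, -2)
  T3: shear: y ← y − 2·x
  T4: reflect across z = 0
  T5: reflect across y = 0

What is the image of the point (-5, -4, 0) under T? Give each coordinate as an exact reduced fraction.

T(p) = (9, 30, 0)

T1 shear: x ← x − 2·y: (-5, -4, 0) → (3, -4, 0)
T2 scale by (3, 3, -2): (3, -4, 0) → (9, -12, 0)
T3 shear: y ← y − 2·x: (9, -12, 0) → (9, -30, 0)
T4 reflect across z = 0: (9, -30, 0) → (9, -30, 0)
T5 reflect across y = 0: (9, -30, 0) → (9, 30, 0)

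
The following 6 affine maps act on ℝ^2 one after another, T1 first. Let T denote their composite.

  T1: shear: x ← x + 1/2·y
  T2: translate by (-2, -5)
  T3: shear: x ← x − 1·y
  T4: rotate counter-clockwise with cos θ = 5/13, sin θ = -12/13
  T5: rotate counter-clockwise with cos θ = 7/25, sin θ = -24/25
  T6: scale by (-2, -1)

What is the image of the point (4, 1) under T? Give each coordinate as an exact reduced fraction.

T(p) = (4921/325, 314/325)

T1 shear: x ← x + 1/2·y: (4, 1) → (9/2, 1)
T2 translate by (-2, -5): (9/2, 1) → (5/2, -4)
T3 shear: x ← x − 1·y: (5/2, -4) → (13/2, -4)
T4 rotate counter-clockwise with cos θ = 5/13, sin θ = -12/13: (13/2, -4) → (-31/26, -98/13)
T5 rotate counter-clockwise with cos θ = 7/25, sin θ = -24/25: (-31/26, -98/13) → (-4921/650, -314/325)
T6 scale by (-2, -1): (-4921/650, -314/325) → (4921/325, 314/325)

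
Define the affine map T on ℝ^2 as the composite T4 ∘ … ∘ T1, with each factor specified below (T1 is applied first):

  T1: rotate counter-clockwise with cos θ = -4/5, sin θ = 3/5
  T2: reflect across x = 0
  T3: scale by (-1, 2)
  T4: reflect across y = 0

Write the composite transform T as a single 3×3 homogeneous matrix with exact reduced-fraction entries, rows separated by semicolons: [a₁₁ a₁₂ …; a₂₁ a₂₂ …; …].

T = [-4/5 -3/5 0; -6/5 8/5 0; 0 0 1]

T1 = [-4/5 -3/5 0; 3/5 -4/5 0; 0 0 1]
T2·T1 = [4/5 3/5 0; 3/5 -4/5 0; 0 0 1]
T3·…·T1 = [-4/5 -3/5 0; 6/5 -8/5 0; 0 0 1]
T4·…·T1 = [-4/5 -3/5 0; -6/5 8/5 0; 0 0 1]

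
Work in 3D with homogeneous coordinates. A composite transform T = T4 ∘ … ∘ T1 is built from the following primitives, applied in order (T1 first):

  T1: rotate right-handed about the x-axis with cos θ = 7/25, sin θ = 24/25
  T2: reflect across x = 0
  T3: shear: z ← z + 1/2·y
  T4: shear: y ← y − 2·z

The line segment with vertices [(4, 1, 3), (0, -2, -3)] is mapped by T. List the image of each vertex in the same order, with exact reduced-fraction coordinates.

T1 rotate right-handed about the x-axis with cos θ = 7/25, sin θ = 24/25: (4, 1, 3) → (4, -13/5, 9/5); (0, -2, -3) → (0, 58/25, -69/25)
T2 reflect across x = 0: (4, -13/5, 9/5) → (-4, -13/5, 9/5); (0, 58/25, -69/25) → (0, 58/25, -69/25)
T3 shear: z ← z + 1/2·y: (-4, -13/5, 9/5) → (-4, -13/5, 1/2); (0, 58/25, -69/25) → (0, 58/25, -8/5)
T4 shear: y ← y − 2·z: (-4, -13/5, 1/2) → (-4, -18/5, 1/2); (0, 58/25, -8/5) → (0, 138/25, -8/5)

image vertices: (-4, -18/5, 1/2), (0, 138/25, -8/5)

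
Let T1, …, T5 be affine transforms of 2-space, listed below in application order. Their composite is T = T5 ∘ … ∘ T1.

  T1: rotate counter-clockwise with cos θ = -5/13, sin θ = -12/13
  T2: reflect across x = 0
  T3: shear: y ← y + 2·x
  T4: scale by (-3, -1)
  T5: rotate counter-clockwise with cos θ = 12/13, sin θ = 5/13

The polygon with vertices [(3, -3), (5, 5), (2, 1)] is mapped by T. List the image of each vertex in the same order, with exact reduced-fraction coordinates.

T1 rotate counter-clockwise with cos θ = -5/13, sin θ = -12/13: (3, -3) → (-51/13, -21/13); (5, 5) → (35/13, -85/13); (2, 1) → (2/13, -29/13)
T2 reflect across x = 0: (-51/13, -21/13) → (51/13, -21/13); (35/13, -85/13) → (-35/13, -85/13); (2/13, -29/13) → (-2/13, -29/13)
T3 shear: y ← y + 2·x: (51/13, -21/13) → (51/13, 81/13); (-35/13, -85/13) → (-35/13, -155/13); (-2/13, -29/13) → (-2/13, -33/13)
T4 scale by (-3, -1): (51/13, 81/13) → (-153/13, -81/13); (-35/13, -155/13) → (105/13, 155/13); (-2/13, -33/13) → (6/13, 33/13)
T5 rotate counter-clockwise with cos θ = 12/13, sin θ = 5/13: (-153/13, -81/13) → (-1431/169, -1737/169); (105/13, 155/13) → (485/169, 2385/169); (6/13, 33/13) → (-93/169, 426/169)

image vertices: (-1431/169, -1737/169), (485/169, 2385/169), (-93/169, 426/169)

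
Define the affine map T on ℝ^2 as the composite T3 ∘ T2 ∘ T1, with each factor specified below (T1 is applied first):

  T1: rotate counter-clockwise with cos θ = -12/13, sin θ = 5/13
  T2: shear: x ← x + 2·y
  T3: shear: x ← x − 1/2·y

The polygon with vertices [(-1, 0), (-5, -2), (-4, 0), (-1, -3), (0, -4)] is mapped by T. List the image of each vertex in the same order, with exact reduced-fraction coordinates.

T1 rotate counter-clockwise with cos θ = -12/13, sin θ = 5/13: (-1, 0) → (12/13, -5/13); (-5, -2) → (70/13, -1/13); (-4, 0) → (48/13, -20/13); (-1, -3) → (27/13, 31/13); (0, -4) → (20/13, 48/13)
T2 shear: x ← x + 2·y: (12/13, -5/13) → (2/13, -5/13); (70/13, -1/13) → (68/13, -1/13); (48/13, -20/13) → (8/13, -20/13); (27/13, 31/13) → (89/13, 31/13); (20/13, 48/13) → (116/13, 48/13)
T3 shear: x ← x − 1/2·y: (2/13, -5/13) → (9/26, -5/13); (68/13, -1/13) → (137/26, -1/13); (8/13, -20/13) → (18/13, -20/13); (89/13, 31/13) → (147/26, 31/13); (116/13, 48/13) → (92/13, 48/13)

image vertices: (9/26, -5/13), (137/26, -1/13), (18/13, -20/13), (147/26, 31/13), (92/13, 48/13)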